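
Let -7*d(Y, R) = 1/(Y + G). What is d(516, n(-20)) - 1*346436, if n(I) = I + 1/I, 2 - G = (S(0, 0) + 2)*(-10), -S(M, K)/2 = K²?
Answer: -1304677977/3766 ≈ -3.4644e+5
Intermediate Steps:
S(M, K) = -2*K²
G = 22 (G = 2 - (-2*0² + 2)*(-10) = 2 - (-2*0 + 2)*(-10) = 2 - (0 + 2)*(-10) = 2 - 2*(-10) = 2 - 1*(-20) = 2 + 20 = 22)
n(I) = I + 1/I
d(Y, R) = -1/(7*(22 + Y)) (d(Y, R) = -1/(7*(Y + 22)) = -1/(7*(22 + Y)))
d(516, n(-20)) - 1*346436 = -1/(154 + 7*516) - 1*346436 = -1/(154 + 3612) - 346436 = -1/3766 - 346436 = -1304677977/3766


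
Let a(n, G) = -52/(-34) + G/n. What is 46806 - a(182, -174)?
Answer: 72407995/1547 ≈ 46805.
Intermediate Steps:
a(n, G) = 26/17 + G/n (a(n, G) = -52*(-1/34) + G/n = 26/17 + G/n)
46806 - a(182, -174) = 46806 - (26/17 - 174/182) = 46806 - (26/17 - 174*1/182) = 46806 - (26/17 - 87/91) = 46806 - 1*887/1547 = 46806 - 887/1547 = 72407995/1547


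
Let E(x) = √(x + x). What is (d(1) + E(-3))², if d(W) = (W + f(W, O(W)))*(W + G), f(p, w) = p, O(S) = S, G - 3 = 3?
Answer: (14 + I*√6)² ≈ 190.0 + 68.586*I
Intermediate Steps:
G = 6 (G = 3 + 3 = 6)
E(x) = √2*√x (E(x) = √(2*x) = √2*√x)
d(W) = 2*W*(6 + W) (d(W) = (W + W)*(W + 6) = (2*W)*(6 + W) = 2*W*(6 + W))
(d(1) + E(-3))² = (2*1*(6 + 1) + √2*√(-3))² = (2*1*7 + √2*(I*√3))² = (14 + I*√6)²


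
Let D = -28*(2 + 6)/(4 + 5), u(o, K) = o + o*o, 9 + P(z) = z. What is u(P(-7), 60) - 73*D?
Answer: 18512/9 ≈ 2056.9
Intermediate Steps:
P(z) = -9 + z
u(o, K) = o + o**2
D = -224/9 ≈ -24.889
u(P(-7), 60) - 73*D = (-9 - 7)*(1 + (-9 - 7)) - 73*(-224/9) = -16*(1 - 16) + 16352/9 = -16*(-15) + 16352/9 = 240 + 16352/9 = 18512/9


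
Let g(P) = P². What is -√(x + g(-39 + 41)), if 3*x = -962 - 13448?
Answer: -I*√43194/3 ≈ -69.277*I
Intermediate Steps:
x = -14410/3 (x = (-962 - 13448)/3 = (⅓)*(-14410) = -14410/3 ≈ -4803.3)
-√(x + g(-39 + 41)) = -√(-14410/3 + (-39 + 41)²) = -√(-14410/3 + 2²) = -√(-14410/3 + 4) = -√(-14398/3) = -I*√43194/3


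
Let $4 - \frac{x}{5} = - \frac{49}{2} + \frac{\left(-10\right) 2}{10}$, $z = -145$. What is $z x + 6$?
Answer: $- \frac{44213}{2} \approx -22107.0$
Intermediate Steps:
$x = \frac{305}{2}$ ($x = 20 - 5 \left(- \frac{49}{2} + \frac{\left(-10\right) 2}{10}\right) = 20 - 5 \left(\left(-49\right) \frac{1}{2} - 2\right) = 20 - 5 \left(- \frac{49}{2} - 2\right) = 20 - - \frac{265}{2} = 20 + \frac{265}{2} = \frac{305}{2} \approx 152.5$)
$z x + 6 = \left(-145\right) \frac{305}{2} + 6 = - \frac{44225}{2} + 6 = - \frac{44213}{2}$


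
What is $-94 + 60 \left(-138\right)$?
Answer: $-8374$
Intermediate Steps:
$-94 + 60 \left(-138\right) = -94 - 8280 = -8374$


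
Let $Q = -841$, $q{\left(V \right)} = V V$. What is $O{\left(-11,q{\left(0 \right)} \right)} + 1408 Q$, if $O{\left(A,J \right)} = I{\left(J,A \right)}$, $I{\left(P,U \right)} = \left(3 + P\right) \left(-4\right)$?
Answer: $-1184140$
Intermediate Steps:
$q{\left(V \right)} = V^{2}$
$I{\left(P,U \right)} = -12 - 4 P$
$O{\left(A,J \right)} = -12 - 4 J$
$O{\left(-11,q{\left(0 \right)} \right)} + 1408 Q = \left(-12 - 4 \cdot 0^{2}\right) + 1408 \left(-841\right) = \left(-12 - 0\right) - 1184128 = \left(-12 + 0\right) - 1184128 = -12 - 1184128 = -1184140$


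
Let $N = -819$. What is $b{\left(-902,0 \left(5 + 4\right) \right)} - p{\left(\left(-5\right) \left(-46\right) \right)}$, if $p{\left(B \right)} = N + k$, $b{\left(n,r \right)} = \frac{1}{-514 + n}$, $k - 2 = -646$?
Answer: $\frac{2071607}{1416} \approx 1463.0$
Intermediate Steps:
$k = -644$ ($k = 2 - 646 = -644$)
$p{\left(B \right)} = -1463$ ($p{\left(B \right)} = -819 - 644 = -1463$)
$b{\left(-902,0 \left(5 + 4\right) \right)} - p{\left(\left(-5\right) \left(-46\right) \right)} = \frac{1}{-514 - 902} - -1463 = \frac{1}{-1416} + 1463 = - \frac{1}{1416} + 1463 = \frac{2071607}{1416}$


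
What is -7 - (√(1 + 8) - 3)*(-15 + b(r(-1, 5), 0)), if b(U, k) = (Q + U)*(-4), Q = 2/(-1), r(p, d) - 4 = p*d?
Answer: -7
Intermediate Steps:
r(p, d) = 4 + d*p (r(p, d) = 4 + p*d = 4 + d*p)
Q = -2 (Q = 2*(-1) = -2)
b(U, k) = 8 - 4*U (b(U, k) = (-2 + U)*(-4) = 8 - 4*U)
-7 - (√(1 + 8) - 3)*(-15 + b(r(-1, 5), 0)) = -7 - (√(1 + 8) - 3)*(-15 + (8 - 4*(4 + 5*(-1)))) = -7 - (√9 - 3)*(-15 + (8 - 4*(4 - 5))) = -7 - (3 - 3)*(-15 + (8 - 4*(-1))) = -7 - 0*(-15 + (8 + 4)) = -7 - 0*(-15 + 12) = -7 - 0*(-3) = -7 - 1*0 = -7 + 0 = -7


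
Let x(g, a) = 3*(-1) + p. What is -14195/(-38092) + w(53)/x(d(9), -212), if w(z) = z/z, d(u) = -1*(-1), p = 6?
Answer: 80677/114276 ≈ 0.70598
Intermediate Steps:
d(u) = 1
w(z) = 1
x(g, a) = 3 (x(g, a) = 3*(-1) + 6 = -3 + 6 = 3)
-14195/(-38092) + w(53)/x(d(9), -212) = -14195/(-38092) + 1/3 = -14195*(-1/38092) + 1*(⅓) = 14195/38092 + ⅓ = 80677/114276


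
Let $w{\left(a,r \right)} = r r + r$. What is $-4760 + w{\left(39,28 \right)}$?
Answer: $-3948$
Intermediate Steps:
$w{\left(a,r \right)} = r + r^{2}$ ($w{\left(a,r \right)} = r^{2} + r = r + r^{2}$)
$-4760 + w{\left(39,28 \right)} = -4760 + 28 \left(1 + 28\right) = -4760 + 28 \cdot 29 = -4760 + 812 = -3948$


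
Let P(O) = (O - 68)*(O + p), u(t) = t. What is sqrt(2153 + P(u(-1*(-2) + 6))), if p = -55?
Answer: sqrt(4973) ≈ 70.520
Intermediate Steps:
P(O) = (-68 + O)*(-55 + O) (P(O) = (O - 68)*(O - 55) = (-68 + O)*(-55 + O))
sqrt(2153 + P(u(-1*(-2) + 6))) = sqrt(2153 + (3740 + (-1*(-2) + 6)**2 - 123*(-1*(-2) + 6))) = sqrt(2153 + (3740 + (2 + 6)**2 - 123*(2 + 6))) = sqrt(2153 + (3740 + 8**2 - 123*8)) = sqrt(2153 + (3740 + 64 - 984)) = sqrt(2153 + 2820) = sqrt(4973)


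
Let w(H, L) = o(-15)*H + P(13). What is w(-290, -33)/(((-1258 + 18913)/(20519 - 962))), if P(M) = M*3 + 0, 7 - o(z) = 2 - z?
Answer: 19159341/5885 ≈ 3255.6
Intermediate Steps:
o(z) = 5 + z (o(z) = 7 - (2 - z) = 7 + (-2 + z) = 5 + z)
P(M) = 3*M (P(M) = 3*M + 0 = 3*M)
w(H, L) = 39 - 10*H (w(H, L) = (5 - 15)*H + 3*13 = -10*H + 39 = 39 - 10*H)
w(-290, -33)/(((-1258 + 18913)/(20519 - 962))) = (39 - 10*(-290))/(((-1258 + 18913)/(20519 - 962))) = (39 + 2900)/((17655/19557)) = 2939/((17655*(1/19557))) = 2939/(5885/6519) = 2939*(6519/5885) = 19159341/5885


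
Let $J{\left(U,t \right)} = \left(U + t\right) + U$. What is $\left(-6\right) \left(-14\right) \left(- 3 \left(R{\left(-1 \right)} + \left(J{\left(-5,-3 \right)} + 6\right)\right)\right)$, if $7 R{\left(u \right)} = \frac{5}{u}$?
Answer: $1944$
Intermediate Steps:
$J{\left(U,t \right)} = t + 2 U$
$R{\left(u \right)} = \frac{5}{7 u}$ ($R{\left(u \right)} = \frac{5 \frac{1}{u}}{7} = \frac{5}{7 u}$)
$\left(-6\right) \left(-14\right) \left(- 3 \left(R{\left(-1 \right)} + \left(J{\left(-5,-3 \right)} + 6\right)\right)\right) = \left(-6\right) \left(-14\right) \left(- 3 \left(\frac{5}{7 \left(-1\right)} + \left(\left(-3 + 2 \left(-5\right)\right) + 6\right)\right)\right) = 84 \left(- 3 \left(\frac{5}{7} \left(-1\right) + \left(\left(-3 - 10\right) + 6\right)\right)\right) = 84 \left(- 3 \left(- \frac{5}{7} + \left(-13 + 6\right)\right)\right) = 84 \left(- 3 \left(- \frac{5}{7} - 7\right)\right) = 84 \left(\left(-3\right) \left(- \frac{54}{7}\right)\right) = 84 \cdot \frac{162}{7} = 1944$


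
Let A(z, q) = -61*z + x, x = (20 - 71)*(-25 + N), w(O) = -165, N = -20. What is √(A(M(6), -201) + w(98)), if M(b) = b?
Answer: 42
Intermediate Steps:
x = 2295 (x = (20 - 71)*(-25 - 20) = -51*(-45) = 2295)
A(z, q) = 2295 - 61*z (A(z, q) = -61*z + 2295 = 2295 - 61*z)
√(A(M(6), -201) + w(98)) = √((2295 - 61*6) - 165) = √((2295 - 366) - 165) = √(1929 - 165) = √1764 = 42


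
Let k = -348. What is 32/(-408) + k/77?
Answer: -18056/3927 ≈ -4.5979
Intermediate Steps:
32/(-408) + k/77 = 32/(-408) - 348/77 = 32*(-1/408) - 348*1/77 = -4/51 - 348/77 = -18056/3927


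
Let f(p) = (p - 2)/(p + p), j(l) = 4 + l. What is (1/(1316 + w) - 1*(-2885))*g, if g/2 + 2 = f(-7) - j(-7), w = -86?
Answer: 81616673/8610 ≈ 9479.3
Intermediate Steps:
f(p) = (-2 + p)/(2*p) (f(p) = (-2 + p)/((2*p)) = (-2 + p)*(1/(2*p)) = (-2 + p)/(2*p))
g = 23/7 (g = -4 + 2*((½)*(-2 - 7)/(-7) - (4 - 7)) = -4 + 2*((½)*(-⅐)*(-9) - 1*(-3)) = -4 + 2*(9/14 + 3) = -4 + 2*(51/14) = -4 + 51/7 = 23/7 ≈ 3.2857)
(1/(1316 + w) - 1*(-2885))*g = (1/(1316 - 86) - 1*(-2885))*(23/7) = (1/1230 + 2885)*(23/7) = (3548551/1230)*(23/7) = 81616673/8610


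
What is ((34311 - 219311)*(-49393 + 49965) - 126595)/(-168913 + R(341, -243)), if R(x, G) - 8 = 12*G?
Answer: 105946595/171821 ≈ 616.61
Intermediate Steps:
R(x, G) = 8 + 12*G
((34311 - 219311)*(-49393 + 49965) - 126595)/(-168913 + R(341, -243)) = ((34311 - 219311)*(-49393 + 49965) - 126595)/(-168913 + (8 + 12*(-243))) = (-185000*572 - 126595)/(-168913 + (8 - 2916)) = (-105820000 - 126595)/(-168913 - 2908) = -105946595/(-171821) = -105946595*(-1/171821) = 105946595/171821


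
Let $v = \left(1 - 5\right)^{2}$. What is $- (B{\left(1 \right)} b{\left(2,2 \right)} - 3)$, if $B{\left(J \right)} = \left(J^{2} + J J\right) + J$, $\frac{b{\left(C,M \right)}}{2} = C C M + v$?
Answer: $-141$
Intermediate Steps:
$v = 16$ ($v = \left(-4\right)^{2} = 16$)
$b{\left(C,M \right)} = 32 + 2 M C^{2}$ ($b{\left(C,M \right)} = 2 \left(C C M + 16\right) = 2 \left(C^{2} M + 16\right) = 2 \left(M C^{2} + 16\right) = 2 \left(16 + M C^{2}\right) = 32 + 2 M C^{2}$)
$B{\left(J \right)} = J + 2 J^{2}$ ($B{\left(J \right)} = \left(J^{2} + J^{2}\right) + J = 2 J^{2} + J = J + 2 J^{2}$)
$- (B{\left(1 \right)} b{\left(2,2 \right)} - 3) = - (1 \left(1 + 2 \cdot 1\right) \left(32 + 2 \cdot 2 \cdot 2^{2}\right) - 3) = - (1 \left(1 + 2\right) \left(32 + 2 \cdot 2 \cdot 4\right) - 3) = - (1 \cdot 3 \left(32 + 16\right) - 3) = - (3 \cdot 48 - 3) = - (144 - 3) = \left(-1\right) 141 = -141$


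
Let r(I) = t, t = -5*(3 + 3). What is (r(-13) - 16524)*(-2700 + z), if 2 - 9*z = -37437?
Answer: -72501002/3 ≈ -2.4167e+7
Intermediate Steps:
z = 37439/9 (z = 2/9 - 1/9*(-37437) = 2/9 + 12479/3 = 37439/9 ≈ 4159.9)
t = -30 (t = -5*6 = -30)
r(I) = -30
(r(-13) - 16524)*(-2700 + z) = (-30 - 16524)*(-2700 + 37439/9) = -16554*13139/9 = -72501002/3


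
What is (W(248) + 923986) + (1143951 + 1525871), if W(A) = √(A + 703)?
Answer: 3593808 + √951 ≈ 3.5938e+6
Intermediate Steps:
W(A) = √(703 + A)
(W(248) + 923986) + (1143951 + 1525871) = (√(703 + 248) + 923986) + (1143951 + 1525871) = (√951 + 923986) + 2669822 = (923986 + √951) + 2669822 = 3593808 + √951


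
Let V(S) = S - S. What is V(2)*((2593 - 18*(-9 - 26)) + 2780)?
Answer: 0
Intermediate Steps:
V(S) = 0
V(2)*((2593 - 18*(-9 - 26)) + 2780) = 0*((2593 - 18*(-9 - 26)) + 2780) = 0*((2593 - 18*(-35)) + 2780) = 0*((2593 + 630) + 2780) = 0*(3223 + 2780) = 0*6003 = 0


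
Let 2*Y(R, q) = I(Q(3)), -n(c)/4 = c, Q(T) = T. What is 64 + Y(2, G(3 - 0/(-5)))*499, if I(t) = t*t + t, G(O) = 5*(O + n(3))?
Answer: 3058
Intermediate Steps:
n(c) = -4*c
G(O) = -60 + 5*O (G(O) = 5*(O - 4*3) = 5*(O - 12) = 5*(-12 + O) = -60 + 5*O)
I(t) = t + t² (I(t) = t² + t = t + t²)
Y(R, q) = 6 (Y(R, q) = (3*(1 + 3))/2 = (3*4)/2 = (½)*12 = 6)
64 + Y(2, G(3 - 0/(-5)))*499 = 64 + 6*499 = 64 + 2994 = 3058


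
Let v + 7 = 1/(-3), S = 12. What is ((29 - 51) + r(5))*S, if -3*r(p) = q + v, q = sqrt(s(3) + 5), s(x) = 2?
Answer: -704/3 - 4*sqrt(7) ≈ -245.25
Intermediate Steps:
v = -22/3 (v = -7 + 1/(-3) = -7 - 1/3 = -22/3 ≈ -7.3333)
q = sqrt(7) (q = sqrt(2 + 5) = sqrt(7) ≈ 2.6458)
r(p) = 22/9 - sqrt(7)/3 (r(p) = -(sqrt(7) - 22/3)/3 = -(-22/3 + sqrt(7))/3 = 22/9 - sqrt(7)/3)
((29 - 51) + r(5))*S = ((29 - 51) + (22/9 - sqrt(7)/3))*12 = (-22 + (22/9 - sqrt(7)/3))*12 = (-176/9 - sqrt(7)/3)*12 = -704/3 - 4*sqrt(7)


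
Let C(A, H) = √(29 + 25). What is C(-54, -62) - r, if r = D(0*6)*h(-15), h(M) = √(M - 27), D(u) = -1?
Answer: 3*√6 + I*√42 ≈ 7.3485 + 6.4807*I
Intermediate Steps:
C(A, H) = 3*√6 (C(A, H) = √54 = 3*√6)
h(M) = √(-27 + M)
r = -I*√42 (r = -√(-27 - 15) = -√(-42) = -I*√42 ≈ -6.4807*I)
C(-54, -62) - r = 3*√6 - (-1)*I*√42 = 3*√6 + I*√42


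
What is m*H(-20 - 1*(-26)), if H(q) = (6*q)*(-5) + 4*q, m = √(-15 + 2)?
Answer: -156*I*√13 ≈ -562.47*I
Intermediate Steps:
m = I*√13 (m = √(-13) = I*√13 ≈ 3.6056*I)
H(q) = -26*q (H(q) = -30*q + 4*q = -26*q)
m*H(-20 - 1*(-26)) = (I*√13)*(-26*(-20 - 1*(-26))) = (I*√13)*(-26*(-20 + 26)) = (I*√13)*(-26*6) = (I*√13)*(-156) = -156*I*√13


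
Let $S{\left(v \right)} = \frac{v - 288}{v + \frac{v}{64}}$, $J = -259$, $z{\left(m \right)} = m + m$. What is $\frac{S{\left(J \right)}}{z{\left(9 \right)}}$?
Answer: $\frac{17504}{151515} \approx 0.11553$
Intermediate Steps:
$z{\left(m \right)} = 2 m$
$S{\left(v \right)} = \frac{64 \left(-288 + v\right)}{65 v}$ ($S{\left(v \right)} = \frac{-288 + v}{v + v \frac{1}{64}} = \frac{-288 + v}{v + \frac{v}{64}} = \frac{-288 + v}{\frac{65}{64} v} = \left(-288 + v\right) \frac{64}{65 v} = \frac{64 \left(-288 + v\right)}{65 v}$)
$\frac{S{\left(J \right)}}{z{\left(9 \right)}} = \frac{\frac{64}{65} \frac{1}{-259} \left(-288 - 259\right)}{2 \cdot 9} = \frac{\frac{64}{65} \left(- \frac{1}{259}\right) \left(-547\right)}{18} = \frac{35008}{16835} \cdot \frac{1}{18} = \frac{17504}{151515}$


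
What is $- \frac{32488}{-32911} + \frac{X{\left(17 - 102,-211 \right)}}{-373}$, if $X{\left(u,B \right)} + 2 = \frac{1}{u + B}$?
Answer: $\frac{3606451327}{3633637688} \approx 0.99252$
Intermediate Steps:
$X{\left(u,B \right)} = -2 + \frac{1}{B + u}$ ($X{\left(u,B \right)} = -2 + \frac{1}{u + B} = -2 + \frac{1}{B + u}$)
$- \frac{32488}{-32911} + \frac{X{\left(17 - 102,-211 \right)}}{-373} = - \frac{32488}{-32911} + \frac{\frac{1}{-211 + \left(17 - 102\right)} \left(1 - -422 - 2 \left(17 - 102\right)\right)}{-373} = \left(-32488\right) \left(- \frac{1}{32911}\right) + \frac{1 + 422 - -170}{-211 - 85} \left(- \frac{1}{373}\right) = \frac{32488}{32911} + \frac{1 + 422 + 170}{-296} \left(- \frac{1}{373}\right) = \frac{32488}{32911} + \left(- \frac{1}{296}\right) 593 \left(- \frac{1}{373}\right) = \frac{32488}{32911} - - \frac{593}{110408} = \frac{32488}{32911} + \frac{593}{110408} = \frac{3606451327}{3633637688}$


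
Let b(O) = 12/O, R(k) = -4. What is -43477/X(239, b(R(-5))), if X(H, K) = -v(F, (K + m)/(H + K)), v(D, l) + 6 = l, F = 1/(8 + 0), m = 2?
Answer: -10260572/1417 ≈ -7241.1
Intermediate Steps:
F = 1/8 ≈ 0.12500
v(D, l) = -6 + l
X(H, K) = 6 - (2 + K)/(H + K) (X(H, K) = -(-6 + (K + 2)/(H + K)) = -(-6 + (2 + K)/(H + K)) = 6 - (2 + K)/(H + K))
-43477/X(239, b(R(-5))) = -43477*(239 + 12/(-4))/(-2 + 5*(12/(-4)) + 6*239) = -43477*(239 + 12*(-1/4))/(-2 + 5*(12*(-1/4)) + 1434) = -43477*(239 - 3)/(-2 + 5*(-3) + 1434) = -43477*236/(-2 - 15 + 1434) = -43477/((1/236)*1417) = -43477/1417/236 = -43477*236/1417 = -10260572/1417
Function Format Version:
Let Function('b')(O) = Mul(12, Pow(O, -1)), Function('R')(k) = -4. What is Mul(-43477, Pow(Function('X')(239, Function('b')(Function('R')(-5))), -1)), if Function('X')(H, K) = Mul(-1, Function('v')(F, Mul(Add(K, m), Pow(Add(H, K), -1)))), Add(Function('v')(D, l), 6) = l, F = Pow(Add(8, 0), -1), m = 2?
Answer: Rational(-10260572, 1417) ≈ -7241.1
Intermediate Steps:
F = Rational(1, 8) (F = Pow(8, -1) = Rational(1, 8) ≈ 0.12500)
Function('v')(D, l) = Add(-6, l)
Function('X')(H, K) = Add(6, Mul(-1, Pow(Add(H, K), -1), Add(2, K))) (Function('X')(H, K) = Mul(-1, Add(-6, Mul(Add(K, 2), Pow(Add(H, K), -1)))) = Mul(-1, Add(-6, Mul(Add(2, K), Pow(Add(H, K), -1)))) = Mul(-1, Add(-6, Mul(Pow(Add(H, K), -1), Add(2, K)))) = Add(6, Mul(-1, Pow(Add(H, K), -1), Add(2, K))))
Mul(-43477, Pow(Function('X')(239, Function('b')(Function('R')(-5))), -1)) = Mul(-43477, Pow(Mul(Pow(Add(239, Mul(12, Pow(-4, -1))), -1), Add(-2, Mul(5, Mul(12, Pow(-4, -1))), Mul(6, 239))), -1)) = Mul(-43477, Pow(Mul(Pow(Add(239, Mul(12, Rational(-1, 4))), -1), Add(-2, Mul(5, Mul(12, Rational(-1, 4))), 1434)), -1)) = Mul(-43477, Pow(Mul(Pow(Add(239, -3), -1), Add(-2, Mul(5, -3), 1434)), -1)) = Mul(-43477, Pow(Mul(Pow(236, -1), Add(-2, -15, 1434)), -1)) = Mul(-43477, Pow(Mul(Rational(1, 236), 1417), -1)) = Mul(-43477, Pow(Rational(1417, 236), -1)) = Mul(-43477, Rational(236, 1417)) = Rational(-10260572, 1417)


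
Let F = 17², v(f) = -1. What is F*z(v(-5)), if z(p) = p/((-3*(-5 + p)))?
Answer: -289/18 ≈ -16.056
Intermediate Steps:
F = 289
z(p) = p/(15 - 3*p)
F*z(v(-5)) = 289*(-1*(-1)/(-15 + 3*(-1))) = 289*(-1*(-1)/(-15 - 3)) = 289*(-1*(-1)/(-18)) = 289*(-1*(-1)*(-1/18)) = 289*(-1/18) = -289/18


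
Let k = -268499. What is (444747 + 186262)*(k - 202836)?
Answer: -297416627015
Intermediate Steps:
(444747 + 186262)*(k - 202836) = (444747 + 186262)*(-268499 - 202836) = 631009*(-471335) = -297416627015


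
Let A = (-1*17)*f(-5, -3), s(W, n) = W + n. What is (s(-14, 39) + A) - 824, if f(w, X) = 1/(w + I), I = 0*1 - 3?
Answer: -6375/8 ≈ -796.88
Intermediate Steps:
I = -3 (I = 0 - 3 = -3)
f(w, X) = 1/(-3 + w) (f(w, X) = 1/(w - 3) = 1/(-3 + w))
A = 17/8 (A = (-1*17)/(-3 - 5) = -17/(-8) = -17*(-⅛) = 17/8 ≈ 2.1250)
(s(-14, 39) + A) - 824 = ((-14 + 39) + 17/8) - 824 = (25 + 17/8) - 824 = 217/8 - 824 = -6375/8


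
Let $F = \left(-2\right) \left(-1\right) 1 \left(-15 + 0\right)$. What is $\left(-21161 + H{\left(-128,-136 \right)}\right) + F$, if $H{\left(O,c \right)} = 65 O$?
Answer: $-29511$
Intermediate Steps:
$F = -30$ ($F = 2 \cdot 1 \left(-15\right) = 2 \left(-15\right) = -30$)
$\left(-21161 + H{\left(-128,-136 \right)}\right) + F = \left(-21161 + 65 \left(-128\right)\right) - 30 = \left(-21161 - 8320\right) - 30 = -29481 - 30 = -29511$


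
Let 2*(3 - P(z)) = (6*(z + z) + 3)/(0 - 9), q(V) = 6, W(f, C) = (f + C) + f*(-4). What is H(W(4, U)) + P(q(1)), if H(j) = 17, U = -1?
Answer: 145/6 ≈ 24.167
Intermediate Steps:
W(f, C) = C - 3*f (W(f, C) = (C + f) - 4*f = C - 3*f)
P(z) = 19/6 + 2*z/3 (P(z) = 3 - (6*(z + z) + 3)/(2*(0 - 9)) = 3 - (6*(2*z) + 3)/(2*(-9)) = 3 - (12*z + 3)*(-1)/(2*9) = 3 - (3 + 12*z)*(-1)/(2*9) = 3 - (-⅓ - 4*z/3)/2 = 3 + (⅙ + 2*z/3) = 19/6 + 2*z/3)
H(W(4, U)) + P(q(1)) = 17 + (19/6 + (⅔)*6) = 17 + (19/6 + 4) = 17 + 43/6 = 145/6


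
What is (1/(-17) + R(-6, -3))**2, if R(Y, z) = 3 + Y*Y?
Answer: 438244/289 ≈ 1516.4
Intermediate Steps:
R(Y, z) = 3 + Y**2
(1/(-17) + R(-6, -3))**2 = (1/(-17) + (3 + (-6)**2))**2 = (-1/17 + (3 + 36))**2 = (-1/17 + 39)**2 = (662/17)**2 = 438244/289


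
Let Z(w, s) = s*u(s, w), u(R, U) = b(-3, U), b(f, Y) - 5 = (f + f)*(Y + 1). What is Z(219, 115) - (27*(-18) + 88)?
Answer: -150827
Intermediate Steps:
b(f, Y) = 5 + 2*f*(1 + Y) (b(f, Y) = 5 + (f + f)*(Y + 1) = 5 + (2*f)*(1 + Y) = 5 + 2*f*(1 + Y))
u(R, U) = -1 - 6*U (u(R, U) = 5 + 2*(-3) + 2*U*(-3) = 5 - 6 - 6*U = -1 - 6*U)
Z(w, s) = s*(-1 - 6*w)
Z(219, 115) - (27*(-18) + 88) = 115*(-1 - 6*219) - (27*(-18) + 88) = 115*(-1 - 1314) - (-486 + 88) = 115*(-1315) - 1*(-398) = -151225 + 398 = -150827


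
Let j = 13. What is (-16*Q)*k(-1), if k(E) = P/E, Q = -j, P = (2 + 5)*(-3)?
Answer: 4368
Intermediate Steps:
P = -21 (P = 7*(-3) = -21)
Q = -13 (Q = -1*13 = -13)
k(E) = -21/E
(-16*Q)*k(-1) = (-16*(-13))*(-21/(-1)) = 208*(-21*(-1)) = 208*21 = 4368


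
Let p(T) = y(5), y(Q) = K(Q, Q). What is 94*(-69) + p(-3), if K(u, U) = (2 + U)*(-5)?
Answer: -6521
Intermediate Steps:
K(u, U) = -10 - 5*U
y(Q) = -10 - 5*Q
p(T) = -35 (p(T) = -10 - 5*5 = -10 - 25 = -35)
94*(-69) + p(-3) = 94*(-69) - 35 = -6486 - 35 = -6521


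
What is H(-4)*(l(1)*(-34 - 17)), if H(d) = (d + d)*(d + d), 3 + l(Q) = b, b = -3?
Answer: 19584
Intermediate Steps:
l(Q) = -6 (l(Q) = -3 - 3 = -6)
H(d) = 4*d² (H(d) = (2*d)*(2*d) = 4*d²)
H(-4)*(l(1)*(-34 - 17)) = (4*(-4)²)*(-6*(-34 - 17)) = (4*16)*(-6*(-51)) = 64*306 = 19584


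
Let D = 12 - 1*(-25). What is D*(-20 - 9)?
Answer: -1073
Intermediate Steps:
D = 37 (D = 12 + 25 = 37)
D*(-20 - 9) = 37*(-20 - 9) = 37*(-29) = -1073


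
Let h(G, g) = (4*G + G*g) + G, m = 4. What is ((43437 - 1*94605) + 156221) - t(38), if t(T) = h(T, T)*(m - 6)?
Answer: 108321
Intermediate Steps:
h(G, g) = 5*G + G*g
t(T) = -2*T*(5 + T) (t(T) = (T*(5 + T))*(4 - 6) = (T*(5 + T))*(-2) = -2*T*(5 + T))
((43437 - 1*94605) + 156221) - t(38) = ((43437 - 1*94605) + 156221) - (-2)*38*(5 + 38) = ((43437 - 94605) + 156221) - (-2)*38*43 = (-51168 + 156221) - 1*(-3268) = 105053 + 3268 = 108321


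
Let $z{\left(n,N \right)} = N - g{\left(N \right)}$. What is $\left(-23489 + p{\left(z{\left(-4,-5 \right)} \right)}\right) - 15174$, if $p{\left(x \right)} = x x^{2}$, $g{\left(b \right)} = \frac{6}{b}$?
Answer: $- \frac{4839734}{125} \approx -38718.0$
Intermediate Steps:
$z{\left(n,N \right)} = N - \frac{6}{N}$
$p{\left(x \right)} = x^{3}$
$\left(-23489 + p{\left(z{\left(-4,-5 \right)} \right)}\right) - 15174 = \left(-23489 + \left(-5 - \frac{6}{-5}\right)^{3}\right) - 15174 = \left(-23489 + \left(-5 - - \frac{6}{5}\right)^{3}\right) - 15174 = \left(-23489 + \left(-5 + \frac{6}{5}\right)^{3}\right) - 15174 = \left(-23489 + \left(- \frac{19}{5}\right)^{3}\right) - 15174 = \left(-23489 - \frac{6859}{125}\right) - 15174 = - \frac{2942984}{125} - 15174 = - \frac{4839734}{125}$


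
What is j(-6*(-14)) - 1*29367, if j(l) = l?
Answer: -29283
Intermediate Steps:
j(-6*(-14)) - 1*29367 = -6*(-14) - 1*29367 = 84 - 29367 = -29283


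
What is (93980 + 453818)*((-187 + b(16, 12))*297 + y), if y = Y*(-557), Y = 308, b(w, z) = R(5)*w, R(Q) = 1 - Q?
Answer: -134814731194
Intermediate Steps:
b(w, z) = -4*w (b(w, z) = (1 - 1*5)*w = (1 - 5)*w = -4*w)
y = -171556 (y = 308*(-557) = -171556)
(93980 + 453818)*((-187 + b(16, 12))*297 + y) = (93980 + 453818)*((-187 - 4*16)*297 - 171556) = 547798*((-187 - 64)*297 - 171556) = 547798*(-251*297 - 171556) = 547798*(-74547 - 171556) = 547798*(-246103) = -134814731194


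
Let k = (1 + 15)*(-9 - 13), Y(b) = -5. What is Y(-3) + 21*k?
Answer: -7397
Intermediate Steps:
k = -352 (k = 16*(-22) = -352)
Y(-3) + 21*k = -5 + 21*(-352) = -5 - 7392 = -7397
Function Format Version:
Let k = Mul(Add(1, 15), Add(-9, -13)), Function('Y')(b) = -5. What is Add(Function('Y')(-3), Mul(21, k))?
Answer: -7397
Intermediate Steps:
k = -352 (k = Mul(16, -22) = -352)
Add(Function('Y')(-3), Mul(21, k)) = Add(-5, Mul(21, -352)) = Add(-5, -7392) = -7397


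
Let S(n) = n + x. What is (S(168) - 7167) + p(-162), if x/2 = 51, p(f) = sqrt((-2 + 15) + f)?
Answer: -6897 + I*sqrt(149) ≈ -6897.0 + 12.207*I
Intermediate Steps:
p(f) = sqrt(13 + f)
x = 102 (x = 2*51 = 102)
S(n) = 102 + n (S(n) = n + 102 = 102 + n)
(S(168) - 7167) + p(-162) = ((102 + 168) - 7167) + sqrt(13 - 162) = (270 - 7167) + sqrt(-149) = -6897 + I*sqrt(149)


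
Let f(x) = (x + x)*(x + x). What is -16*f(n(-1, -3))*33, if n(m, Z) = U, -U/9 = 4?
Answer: -2737152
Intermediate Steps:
U = -36 (U = -9*4 = -36)
n(m, Z) = -36
f(x) = 4*x² (f(x) = (2*x)*(2*x) = 4*x²)
-16*f(n(-1, -3))*33 = -64*(-36)²*33 = -64*1296*33 = -16*5184*33 = -82944*33 = -2737152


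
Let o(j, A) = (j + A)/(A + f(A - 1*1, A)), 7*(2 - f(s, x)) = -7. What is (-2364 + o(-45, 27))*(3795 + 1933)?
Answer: -67722144/5 ≈ -1.3544e+7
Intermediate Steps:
f(s, x) = 3 (f(s, x) = 2 - ⅐*(-7) = 2 + 1 = 3)
o(j, A) = (A + j)/(3 + A) (o(j, A) = (j + A)/(A + 3) = (A + j)/(3 + A))
(-2364 + o(-45, 27))*(3795 + 1933) = (-2364 + (27 - 45)/(3 + 27))*(3795 + 1933) = (-2364 - 18/30)*5728 = (-2364 + (1/30)*(-18))*5728 = (-2364 - ⅗)*5728 = -11823/5*5728 = -67722144/5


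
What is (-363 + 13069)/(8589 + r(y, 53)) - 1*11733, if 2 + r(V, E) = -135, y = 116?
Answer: -49577305/4226 ≈ -11732.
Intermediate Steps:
r(V, E) = -137 (r(V, E) = -2 - 135 = -137)
(-363 + 13069)/(8589 + r(y, 53)) - 1*11733 = (-363 + 13069)/(8589 - 137) - 1*11733 = 12706/8452 - 11733 = 12706*(1/8452) - 11733 = 6353/4226 - 11733 = -49577305/4226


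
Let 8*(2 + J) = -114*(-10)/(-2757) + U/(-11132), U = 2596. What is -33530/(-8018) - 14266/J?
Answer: 106445944093909/15516726257 ≈ 6860.1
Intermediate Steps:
J = -3870473/1860056 (J = -2 + (-114*(-10)/(-2757) + 2596/(-11132))/8 = -2 + (1140*(-1/2757) + 2596*(-1/11132))/8 = -2 + (-380/919 - 59/253)/8 = -2 + (⅛)*(-150361/232507) = -2 - 150361/1860056 = -3870473/1860056 ≈ -2.0808)
-33530/(-8018) - 14266/J = -33530/(-8018) - 14266/(-3870473/1860056) = -33530*(-1/8018) - 14266*(-1860056/3870473) = 16765/4009 + 26535558896/3870473 = 106445944093909/15516726257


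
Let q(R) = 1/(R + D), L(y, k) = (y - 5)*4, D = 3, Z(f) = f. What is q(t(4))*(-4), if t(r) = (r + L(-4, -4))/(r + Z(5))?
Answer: 36/5 ≈ 7.2000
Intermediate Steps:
L(y, k) = -20 + 4*y (L(y, k) = (-5 + y)*4 = -20 + 4*y)
t(r) = (-36 + r)/(5 + r) (t(r) = (r + (-20 + 4*(-4)))/(r + 5) = (r + (-20 - 16))/(5 + r) = (r - 36)/(5 + r) = (-36 + r)/(5 + r))
q(R) = 1/(3 + R) (q(R) = 1/(R + 3) = 1/(3 + R))
q(t(4))*(-4) = -4/(3 + (-36 + 4)/(5 + 4)) = -4/(3 - 32/9) = -4/(-5/9) = -9/5*(-4) = 36/5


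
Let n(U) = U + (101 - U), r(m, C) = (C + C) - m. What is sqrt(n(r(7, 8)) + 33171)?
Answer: 2*sqrt(8318) ≈ 182.41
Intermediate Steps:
r(m, C) = -m + 2*C (r(m, C) = 2*C - m = -m + 2*C)
n(U) = 101
sqrt(n(r(7, 8)) + 33171) = sqrt(101 + 33171) = sqrt(33272) = 2*sqrt(8318)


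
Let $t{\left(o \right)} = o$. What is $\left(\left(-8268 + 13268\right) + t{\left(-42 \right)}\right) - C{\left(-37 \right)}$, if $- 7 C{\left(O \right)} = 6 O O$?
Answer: $\frac{42920}{7} \approx 6131.4$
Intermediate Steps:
$C{\left(O \right)} = - \frac{6 O^{2}}{7}$ ($C{\left(O \right)} = - \frac{6 O O}{7} = - \frac{6 O^{2}}{7}$)
$\left(\left(-8268 + 13268\right) + t{\left(-42 \right)}\right) - C{\left(-37 \right)} = \left(\left(-8268 + 13268\right) - 42\right) - - \frac{6 \left(-37\right)^{2}}{7} = \left(5000 - 42\right) - \left(- \frac{6}{7}\right) 1369 = 4958 - - \frac{8214}{7} = 4958 + \frac{8214}{7} = \frac{42920}{7}$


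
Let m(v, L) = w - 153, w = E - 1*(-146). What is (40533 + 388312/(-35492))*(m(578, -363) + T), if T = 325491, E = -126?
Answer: 116983194773698/8873 ≈ 1.3184e+10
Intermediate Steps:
w = 20 (w = -126 - 1*(-146) = -126 + 146 = 20)
m(v, L) = -133 (m(v, L) = 20 - 153 = -133)
(40533 + 388312/(-35492))*(m(578, -363) + T) = (40533 + 388312/(-35492))*(-133 + 325491) = (40533 + 388312*(-1/35492))*325358 = (40533 - 97078/8873)*325358 = (359552231/8873)*325358 = 116983194773698/8873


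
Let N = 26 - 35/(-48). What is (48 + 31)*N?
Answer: 101357/48 ≈ 2111.6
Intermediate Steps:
N = 1283/48 (N = 26 - 35*(-1)/48 = 26 - 1*(-35/48) = 26 + 35/48 = 1283/48 ≈ 26.729)
(48 + 31)*N = (48 + 31)*(1283/48) = 79*(1283/48) = 101357/48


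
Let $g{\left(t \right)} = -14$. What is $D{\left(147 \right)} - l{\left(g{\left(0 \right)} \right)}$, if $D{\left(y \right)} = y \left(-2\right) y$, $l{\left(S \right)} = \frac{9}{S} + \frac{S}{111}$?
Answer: $- \frac{67159577}{1554} \approx -43217.0$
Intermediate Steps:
$l{\left(S \right)} = \frac{9}{S} + \frac{S}{111}$ ($l{\left(S \right)} = \frac{9}{S} + S \frac{1}{111} = \frac{9}{S} + \frac{S}{111}$)
$D{\left(y \right)} = - 2 y^{2}$ ($D{\left(y \right)} = - 2 y y = - 2 y^{2}$)
$D{\left(147 \right)} - l{\left(g{\left(0 \right)} \right)} = - 2 \cdot 147^{2} - \left(\frac{9}{-14} + \frac{1}{111} \left(-14\right)\right) = \left(-2\right) 21609 - \left(9 \left(- \frac{1}{14}\right) - \frac{14}{111}\right) = -43218 - \left(- \frac{9}{14} - \frac{14}{111}\right) = -43218 - - \frac{1195}{1554} = -43218 + \frac{1195}{1554} = - \frac{67159577}{1554}$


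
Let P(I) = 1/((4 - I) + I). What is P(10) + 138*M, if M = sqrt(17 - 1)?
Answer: 2209/4 ≈ 552.25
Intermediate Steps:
P(I) = 1/4
M = 4 (M = sqrt(16) = 4)
P(10) + 138*M = 1/4 + 138*4 = 1/4 + 552 = 2209/4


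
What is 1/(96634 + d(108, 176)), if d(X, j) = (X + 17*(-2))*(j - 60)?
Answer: 1/105218 ≈ 9.5041e-6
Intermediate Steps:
d(X, j) = (-60 + j)*(-34 + X) (d(X, j) = (X - 34)*(-60 + j) = (-34 + X)*(-60 + j) = (-60 + j)*(-34 + X))
1/(96634 + d(108, 176)) = 1/(96634 + (2040 - 60*108 - 34*176 + 108*176)) = 1/(96634 + (2040 - 6480 - 5984 + 19008)) = 1/(96634 + 8584) = 1/105218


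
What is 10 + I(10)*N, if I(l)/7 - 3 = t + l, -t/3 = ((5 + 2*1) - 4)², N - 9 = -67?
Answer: 5694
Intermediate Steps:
N = -58 (N = 9 - 67 = -58)
t = -27 (t = -3*((5 + 2*1) - 4)² = -3*((5 + 2) - 4)² = -3*(7 - 4)² = -3*3² = -3*9 = -27)
I(l) = -168 + 7*l (I(l) = 21 + 7*(-27 + l) = 21 + (-189 + 7*l) = -168 + 7*l)
10 + I(10)*N = 10 + (-168 + 7*10)*(-58) = 10 + (-168 + 70)*(-58) = 10 - 98*(-58) = 10 + 5684 = 5694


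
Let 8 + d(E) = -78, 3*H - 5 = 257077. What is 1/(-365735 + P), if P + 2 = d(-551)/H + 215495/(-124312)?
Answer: -5326396264/1948069429066249 ≈ -2.7342e-6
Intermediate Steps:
H = 85694 (H = 5/3 + (⅓)*257077 = 5/3 + 257077/3 = 85694)
d(E) = -86 (d(E) = -8 - 78 = -86)
P = -19891452209/5326396264 (P = -2 + (-86/85694 + 215495/(-124312)) = -2 + (-86*1/85694 + 215495*(-1/124312)) = -2 + (-43/42847 - 215495/124312) = -2 - 9238659681/5326396264 = -19891452209/5326396264 ≈ -3.7345)
1/(-365735 + P) = 1/(-365735 - 19891452209/5326396264) = 1/(-1948069429066249/5326396264) = -5326396264/1948069429066249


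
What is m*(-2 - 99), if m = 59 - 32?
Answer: -2727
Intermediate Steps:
m = 27
m*(-2 - 99) = 27*(-2 - 99) = 27*(-101) = -2727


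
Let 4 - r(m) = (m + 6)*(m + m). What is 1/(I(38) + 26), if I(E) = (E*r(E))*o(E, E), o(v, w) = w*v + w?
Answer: -1/188095414 ≈ -5.3165e-9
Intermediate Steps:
r(m) = 4 - 2*m*(6 + m) (r(m) = 4 - (m + 6)*(m + m) = 4 - (6 + m)*2*m = 4 - 2*m*(6 + m))
o(v, w) = w + v*w (o(v, w) = v*w + w = w + v*w)
I(E) = E²*(1 + E)*(4 - 12*E - 2*E²) (I(E) = (E*(4 - 12*E - 2*E²))*(E*(1 + E)) = E²*(1 + E)*(4 - 12*E - 2*E²))
1/(I(38) + 26) = 1/(-2*38²*(1 + 38)*(-2 + 38² + 6*38) + 26) = 1/(-2*1444*39*(-2 + 1444 + 228) + 26) = 1/(-2*1444*39*1670 + 26) = 1/(-188095440 + 26) = 1/(-188095414) = -1/188095414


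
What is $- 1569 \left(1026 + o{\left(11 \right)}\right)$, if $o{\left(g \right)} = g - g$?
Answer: $-1609794$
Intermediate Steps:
$o{\left(g \right)} = 0$
$- 1569 \left(1026 + o{\left(11 \right)}\right) = - 1569 \left(1026 + 0\right) = \left(-1569\right) 1026 = -1609794$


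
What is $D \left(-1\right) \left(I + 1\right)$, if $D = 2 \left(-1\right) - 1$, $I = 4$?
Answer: $15$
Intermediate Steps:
$D = -3$ ($D = -2 - 1 = -3$)
$D \left(-1\right) \left(I + 1\right) = \left(-3\right) \left(-1\right) \left(4 + 1\right) = 3 \cdot 5 = 15$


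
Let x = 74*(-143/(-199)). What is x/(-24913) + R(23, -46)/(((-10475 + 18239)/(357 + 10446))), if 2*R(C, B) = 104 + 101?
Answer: 3659734559403/25660987912 ≈ 142.62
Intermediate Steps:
x = 10582/199 (x = 74*(-143*(-1/199)) = 74*(143/199) = 10582/199 ≈ 53.176)
R(C, B) = 205/2 (R(C, B) = (104 + 101)/2 = (½)*205 = 205/2)
x/(-24913) + R(23, -46)/(((-10475 + 18239)/(357 + 10446))) = (10582/199)/(-24913) + 205/(2*(((-10475 + 18239)/(357 + 10446)))) = (10582/199)*(-1/24913) + 205/(2*((7764/10803))) = -10582/4957687 + 205/(2*((7764*(1/10803)))) = -10582/4957687 + 205/(2*(2588/3601)) = -10582/4957687 + (205/2)*(3601/2588) = -10582/4957687 + 738205/5176 = 3659734559403/25660987912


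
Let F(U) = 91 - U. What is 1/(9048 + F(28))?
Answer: 1/9111 ≈ 0.00010976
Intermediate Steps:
1/(9048 + F(28)) = 1/(9048 + (91 - 1*28)) = 1/(9048 + (91 - 28)) = 1/(9048 + 63) = 1/9111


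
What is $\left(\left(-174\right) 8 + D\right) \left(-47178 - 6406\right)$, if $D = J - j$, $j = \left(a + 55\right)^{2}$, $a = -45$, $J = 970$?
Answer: $27970848$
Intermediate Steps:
$j = 100$ ($j = \left(-45 + 55\right)^{2} = 10^{2} = 100$)
$D = 870$ ($D = 970 - 100 = 870$)
$\left(\left(-174\right) 8 + D\right) \left(-47178 - 6406\right) = \left(\left(-174\right) 8 + 870\right) \left(-47178 - 6406\right) = \left(-1392 + 870\right) \left(-53584\right) = \left(-522\right) \left(-53584\right) = 27970848$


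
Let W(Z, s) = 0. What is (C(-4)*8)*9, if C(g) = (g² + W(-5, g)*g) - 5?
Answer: 792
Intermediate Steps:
C(g) = -5 + g² (C(g) = (g² + 0*g) - 5 = (g² + 0) - 5 = g² - 5 = -5 + g²)
(C(-4)*8)*9 = ((-5 + (-4)²)*8)*9 = ((-5 + 16)*8)*9 = (11*8)*9 = 88*9 = 792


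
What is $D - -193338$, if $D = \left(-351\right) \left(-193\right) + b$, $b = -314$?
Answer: $260767$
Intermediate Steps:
$D = 67429$ ($D = \left(-351\right) \left(-193\right) - 314 = 67743 - 314 = 67429$)
$D - -193338 = 67429 - -193338 = 67429 + 193338 = 260767$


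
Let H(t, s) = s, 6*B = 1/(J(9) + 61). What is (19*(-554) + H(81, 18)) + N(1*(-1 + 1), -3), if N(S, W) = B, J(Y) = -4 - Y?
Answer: -3026303/288 ≈ -10508.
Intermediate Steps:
B = 1/288 (B = 1/(6*((-4 - 1*9) + 61)) = 1/(6*((-4 - 9) + 61)) = 1/(6*(-13 + 61)) = (1/6)/48 = (1/6)*(1/48) = 1/288 ≈ 0.0034722)
N(S, W) = 1/288
(19*(-554) + H(81, 18)) + N(1*(-1 + 1), -3) = (19*(-554) + 18) + 1/288 = (-10526 + 18) + 1/288 = -10508 + 1/288 = -3026303/288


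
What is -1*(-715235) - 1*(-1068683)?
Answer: 1783918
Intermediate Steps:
-1*(-715235) - 1*(-1068683) = 715235 + 1068683 = 1783918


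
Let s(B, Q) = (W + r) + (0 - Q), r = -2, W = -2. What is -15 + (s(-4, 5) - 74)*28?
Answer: -2339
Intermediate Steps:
s(B, Q) = -4 - Q (s(B, Q) = (-2 - 2) + (0 - Q) = -4 - Q)
-15 + (s(-4, 5) - 74)*28 = -15 + ((-4 - 1*5) - 74)*28 = -15 + ((-4 - 5) - 74)*28 = -15 + (-9 - 74)*28 = -15 - 83*28 = -15 - 2324 = -2339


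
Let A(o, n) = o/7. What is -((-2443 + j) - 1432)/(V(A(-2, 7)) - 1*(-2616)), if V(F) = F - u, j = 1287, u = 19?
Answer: 18116/18177 ≈ 0.99664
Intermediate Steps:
A(o, n) = o/7 (A(o, n) = o*(⅐) = o/7)
V(F) = -19 + F (V(F) = F - 1*19 = F - 19 = -19 + F)
-((-2443 + j) - 1432)/(V(A(-2, 7)) - 1*(-2616)) = -((-2443 + 1287) - 1432)/((-19 + (⅐)*(-2)) - 1*(-2616)) = -(-1156 - 1432)/((-19 - 2/7) + 2616) = -(-2588)/(-135/7 + 2616) = -(-2588)/18177/7 = -(-2588)*7/18177 = -1*(-18116/18177) = 18116/18177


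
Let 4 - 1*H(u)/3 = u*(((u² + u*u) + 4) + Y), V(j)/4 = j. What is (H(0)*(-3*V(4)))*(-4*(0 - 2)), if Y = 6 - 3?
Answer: -4608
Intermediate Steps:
Y = 3
V(j) = 4*j
H(u) = 12 - 3*u*(7 + 2*u²) (H(u) = 12 - 3*u*(((u² + u*u) + 4) + 3) = 12 - 3*u*(((u² + u²) + 4) + 3) = 12 - 3*u*((2*u² + 4) + 3) = 12 - 3*u*((4 + 2*u²) + 3) = 12 - 3*u*(7 + 2*u²))
(H(0)*(-3*V(4)))*(-4*(0 - 2)) = ((12 - 21*0 - 6*0³)*(-12*4))*(-4*(0 - 2)) = ((12 + 0 - 6*0)*(-3*16))*(-4*(-2)) = ((12 + 0 + 0)*(-48))*8 = (12*(-48))*8 = -576*8 = -4608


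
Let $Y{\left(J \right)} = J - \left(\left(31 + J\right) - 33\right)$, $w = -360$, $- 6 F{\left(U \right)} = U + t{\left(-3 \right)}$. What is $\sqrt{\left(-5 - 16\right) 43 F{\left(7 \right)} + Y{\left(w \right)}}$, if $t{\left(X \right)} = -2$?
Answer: $\frac{\sqrt{3018}}{2} \approx 27.468$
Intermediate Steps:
$F{\left(U \right)} = \frac{1}{3} - \frac{U}{6}$ ($F{\left(U \right)} = - \frac{U - 2}{6} = - \frac{-2 + U}{6} = \frac{1}{3} - \frac{U}{6}$)
$Y{\left(J \right)} = 2$ ($Y{\left(J \right)} = J - \left(-2 + J\right) = 2$)
$\sqrt{\left(-5 - 16\right) 43 F{\left(7 \right)} + Y{\left(w \right)}} = \sqrt{\left(-5 - 16\right) 43 \left(\frac{1}{3} - \frac{7}{6}\right) + 2} = \sqrt{\left(-21\right) 43 \left(- \frac{5}{6}\right) + 2} = \sqrt{\left(-903\right) \left(- \frac{5}{6}\right) + 2} = \sqrt{\frac{1505}{2} + 2} = \sqrt{\frac{1509}{2}} = \frac{\sqrt{3018}}{2}$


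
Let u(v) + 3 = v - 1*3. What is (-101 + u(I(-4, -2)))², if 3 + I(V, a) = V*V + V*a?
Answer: 7396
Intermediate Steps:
I(V, a) = -3 + V² + V*a (I(V, a) = -3 + (V*V + V*a) = -3 + (V² + V*a) = -3 + V² + V*a)
u(v) = -6 + v (u(v) = -3 + (v - 1*3) = -3 + (v - 3) = -3 + (-3 + v) = -6 + v)
(-101 + u(I(-4, -2)))² = (-101 + (-6 + (-3 + (-4)² - 4*(-2))))² = (-101 + (-6 + (-3 + 16 + 8)))² = (-101 + (-6 + 21))² = (-101 + 15)² = (-86)² = 7396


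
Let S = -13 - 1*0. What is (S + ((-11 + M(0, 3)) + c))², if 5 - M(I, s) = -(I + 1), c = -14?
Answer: 1024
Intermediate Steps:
M(I, s) = 6 + I (M(I, s) = 5 - (-1)*(I + 1) = 5 - (-1)*(1 + I) = 5 - (-1 - I) = 5 + (1 + I) = 6 + I)
S = -13 (S = -13 + 0 = -13)
(S + ((-11 + M(0, 3)) + c))² = (-13 + ((-11 + (6 + 0)) - 14))² = (-13 + ((-11 + 6) - 14))² = (-13 + (-5 - 14))² = (-13 - 19)² = (-32)² = 1024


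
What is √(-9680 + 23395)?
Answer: √13715 ≈ 117.11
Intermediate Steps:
√(-9680 + 23395) = √13715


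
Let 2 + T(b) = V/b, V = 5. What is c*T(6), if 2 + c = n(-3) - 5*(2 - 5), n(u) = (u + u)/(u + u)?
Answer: -49/3 ≈ -16.333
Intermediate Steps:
n(u) = 1 (n(u) = (2*u)/((2*u)) = (2*u)*(1/(2*u)) = 1)
T(b) = -2 + 5/b
c = 14 (c = -2 + (1 - 5*(2 - 5)) = -2 + (1 - 5*(-3)) = -2 + (1 - 1*(-15)) = -2 + (1 + 15) = -2 + 16 = 14)
c*T(6) = 14*(-2 + 5/6) = 14*(-2 + 5*(⅙)) = 14*(-2 + ⅚) = 14*(-7/6) = -49/3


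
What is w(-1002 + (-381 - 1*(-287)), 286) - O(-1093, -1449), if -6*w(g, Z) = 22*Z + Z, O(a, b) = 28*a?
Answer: 88523/3 ≈ 29508.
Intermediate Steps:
w(g, Z) = -23*Z/6 (w(g, Z) = -(22*Z + Z)/6 = -23*Z/6)
w(-1002 + (-381 - 1*(-287)), 286) - O(-1093, -1449) = -23/6*286 - 28*(-1093) = -3289/3 - 1*(-30604) = -3289/3 + 30604 = 88523/3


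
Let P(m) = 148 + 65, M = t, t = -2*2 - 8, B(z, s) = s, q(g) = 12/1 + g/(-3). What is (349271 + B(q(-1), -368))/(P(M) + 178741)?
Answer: 348903/178954 ≈ 1.9497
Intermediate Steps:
q(g) = 12 - g/3 (q(g) = 12*1 + g*(-1/3) = 12 - g/3)
t = -12 (t = -4 - 8 = -12)
M = -12
P(m) = 213
(349271 + B(q(-1), -368))/(P(M) + 178741) = (349271 - 368)/(213 + 178741) = 348903/178954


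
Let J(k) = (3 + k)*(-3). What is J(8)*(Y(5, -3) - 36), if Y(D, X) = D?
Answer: 1023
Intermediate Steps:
J(k) = -9 - 3*k
J(8)*(Y(5, -3) - 36) = (-9 - 3*8)*(5 - 36) = (-9 - 24)*(-31) = -33*(-31) = 1023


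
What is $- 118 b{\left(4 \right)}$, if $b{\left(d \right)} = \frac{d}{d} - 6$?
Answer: $590$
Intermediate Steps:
$b{\left(d \right)} = -5$ ($b{\left(d \right)} = 1 - 6 = -5$)
$- 118 b{\left(4 \right)} = \left(-118\right) \left(-5\right) = 590$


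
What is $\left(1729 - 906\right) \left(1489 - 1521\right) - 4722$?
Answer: $-31058$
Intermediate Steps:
$\left(1729 - 906\right) \left(1489 - 1521\right) - 4722 = 823 \left(-32\right) - 4722 = -26336 - 4722 = -31058$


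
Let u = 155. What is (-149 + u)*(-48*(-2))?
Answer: 576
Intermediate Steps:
(-149 + u)*(-48*(-2)) = (-149 + 155)*(-48*(-2)) = 6*96 = 576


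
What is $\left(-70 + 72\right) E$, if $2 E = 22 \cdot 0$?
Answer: $0$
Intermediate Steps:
$E = 0$ ($E = \frac{22 \cdot 0}{2} = \frac{1}{2} \cdot 0 = 0$)
$\left(-70 + 72\right) E = \left(-70 + 72\right) 0 = 2 \cdot 0 = 0$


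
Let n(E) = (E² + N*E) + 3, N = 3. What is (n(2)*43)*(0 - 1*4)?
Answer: -2236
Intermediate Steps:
n(E) = 3 + E² + 3*E (n(E) = (E² + 3*E) + 3 = 3 + E² + 3*E)
(n(2)*43)*(0 - 1*4) = ((3 + 2² + 3*2)*43)*(0 - 1*4) = ((3 + 4 + 6)*43)*(0 - 4) = (13*43)*(-4) = 559*(-4) = -2236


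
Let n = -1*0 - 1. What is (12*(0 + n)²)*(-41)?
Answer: -492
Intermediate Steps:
n = -1 (n = 0 - 1 = -1)
(12*(0 + n)²)*(-41) = (12*(0 - 1)²)*(-41) = (12*(-1)²)*(-41) = (12*1)*(-41) = 12*(-41) = -492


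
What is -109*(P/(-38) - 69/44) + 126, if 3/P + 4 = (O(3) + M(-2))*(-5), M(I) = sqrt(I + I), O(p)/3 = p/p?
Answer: 6015771/20284 + 1635*I/8759 ≈ 296.58 + 0.18667*I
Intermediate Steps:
O(p) = 3 (O(p) = 3*(p/p) = 3*1 = 3)
M(I) = sqrt(2)*sqrt(I) (M(I) = sqrt(2*I) = sqrt(2)*sqrt(I))
P = 3*(-19 + 10*I)/461 (P = 3/(-4 + (3 + sqrt(2)*sqrt(-2))*(-5)) = 3/(-4 + (3 + sqrt(2)*(I*sqrt(2)))*(-5)) = 3/(-4 + (3 + 2*I)*(-5)) = 3/(-4 + (-15 - 10*I)) = 3/(-19 - 10*I) = 3*((-19 + 10*I)/461) = 3*(-19 + 10*I)/461 ≈ -0.12364 + 0.065076*I)
-109*(P/(-38) - 69/44) + 126 = -109*((-57/461 + 30*I/461)/(-38) - 69/44) + 126 = -109*((-57/461 + 30*I/461)*(-1/38) - 69*1/44) + 126 = -109*((3/922 - 15*I/8759) - 69/44) + 126 = -109*(-31743/20284 - 15*I/8759) + 126 = (3459987/20284 + 1635*I/8759) + 126 = 6015771/20284 + 1635*I/8759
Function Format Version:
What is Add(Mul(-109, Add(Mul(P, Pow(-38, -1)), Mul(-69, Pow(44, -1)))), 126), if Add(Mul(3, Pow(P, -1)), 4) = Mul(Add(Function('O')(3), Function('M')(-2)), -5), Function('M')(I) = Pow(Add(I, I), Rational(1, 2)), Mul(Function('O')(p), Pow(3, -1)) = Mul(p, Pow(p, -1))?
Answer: Add(Rational(6015771, 20284), Mul(Rational(1635, 8759), I)) ≈ Add(296.58, Mul(0.18667, I))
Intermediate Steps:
Function('O')(p) = 3 (Function('O')(p) = Mul(3, Mul(p, Pow(p, -1))) = Mul(3, 1) = 3)
Function('M')(I) = Mul(Pow(2, Rational(1, 2)), Pow(I, Rational(1, 2))) (Function('M')(I) = Pow(Mul(2, I), Rational(1, 2)) = Mul(Pow(2, Rational(1, 2)), Pow(I, Rational(1, 2))))
P = Mul(Rational(3, 461), Add(-19, Mul(10, I))) (P = Mul(3, Pow(Add(-4, Mul(Add(3, Mul(Pow(2, Rational(1, 2)), Pow(-2, Rational(1, 2)))), -5)), -1)) = Mul(3, Pow(Add(-4, Mul(Add(3, Mul(Pow(2, Rational(1, 2)), Mul(I, Pow(2, Rational(1, 2))))), -5)), -1)) = Mul(3, Pow(Add(-4, Mul(Add(3, Mul(2, I)), -5)), -1)) = Mul(3, Pow(Add(-4, Add(-15, Mul(-10, I))), -1)) = Mul(3, Pow(Add(-19, Mul(-10, I)), -1)) = Mul(3, Mul(Rational(1, 461), Add(-19, Mul(10, I)))) = Mul(Rational(3, 461), Add(-19, Mul(10, I))) ≈ Add(-0.12364, Mul(0.065076, I)))
Add(Mul(-109, Add(Mul(P, Pow(-38, -1)), Mul(-69, Pow(44, -1)))), 126) = Add(Mul(-109, Add(Mul(Add(Rational(-57, 461), Mul(Rational(30, 461), I)), Pow(-38, -1)), Mul(-69, Pow(44, -1)))), 126) = Add(Mul(-109, Add(Mul(Add(Rational(-57, 461), Mul(Rational(30, 461), I)), Rational(-1, 38)), Mul(-69, Rational(1, 44)))), 126) = Add(Mul(-109, Add(Add(Rational(3, 922), Mul(Rational(-15, 8759), I)), Rational(-69, 44))), 126) = Add(Mul(-109, Add(Rational(-31743, 20284), Mul(Rational(-15, 8759), I))), 126) = Add(Add(Rational(3459987, 20284), Mul(Rational(1635, 8759), I)), 126) = Add(Rational(6015771, 20284), Mul(Rational(1635, 8759), I))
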